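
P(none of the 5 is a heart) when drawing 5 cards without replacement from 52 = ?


P(no hearts) = (39/52) × (38/51) × (37/50) × (36/49) × (35/48)
= 0.2215

P = 0.2215


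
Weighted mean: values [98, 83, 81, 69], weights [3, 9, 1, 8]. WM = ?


Numerator = 98*3 + 83*9 + 81*1 + 69*8 = 1674
Denominator = 3 + 9 + 1 + 8 = 21
WM = 1674/21 = 79.7143

WM = 79.7143


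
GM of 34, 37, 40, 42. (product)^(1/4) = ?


Product = 34 × 37 × 40 × 42 = 2113440
GM = 2113440^(1/4) = 38.1283

GM = 38.1283


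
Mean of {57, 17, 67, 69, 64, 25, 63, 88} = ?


Sum = 57 + 17 + 67 + 69 + 64 + 25 + 63 + 88 = 450
n = 8
Mean = 450/8 = 56.2500

Mean = 56.2500


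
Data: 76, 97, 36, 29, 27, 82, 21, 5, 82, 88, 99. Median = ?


Sorted: 5, 21, 27, 29, 36, 76, 82, 82, 88, 97, 99
n = 11 (odd)
Middle value = 76

Median = 76


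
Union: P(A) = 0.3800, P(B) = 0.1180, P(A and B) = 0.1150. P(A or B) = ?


P(A∪B) = 0.3800 + 0.1180 - 0.1150
= 0.4980 - 0.1150
= 0.3830

P(A∪B) = 0.3830


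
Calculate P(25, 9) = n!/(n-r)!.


P(25,9) = 25!/16!
= 15511210043330985984000000/20922789888000
= 741354768000

P(25,9) = 741354768000


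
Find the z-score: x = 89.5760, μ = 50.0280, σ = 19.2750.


z = (89.5760 - 50.0280)/19.2750
= 39.5480/19.2750
= 2.0518

z = 2.0518


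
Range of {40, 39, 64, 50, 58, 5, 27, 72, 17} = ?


Max = 72, Min = 5
Range = 72 - 5 = 67

Range = 67


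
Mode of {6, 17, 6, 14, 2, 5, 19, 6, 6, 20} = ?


Frequencies: 2:1, 5:1, 6:4, 14:1, 17:1, 19:1, 20:1
Max frequency = 4
Mode = 6

Mode = 6


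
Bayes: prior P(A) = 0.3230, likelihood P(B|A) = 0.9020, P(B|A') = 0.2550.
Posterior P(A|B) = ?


P(B) = P(B|A)*P(A) + P(B|A')*P(A')
= 0.9020*0.3230 + 0.2550*0.6770
= 0.291346 + 0.172635 = 0.463981
P(A|B) = 0.291346/0.463981 = 0.6279

P(A|B) = 0.6279


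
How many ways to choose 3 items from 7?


C(7,3) = 7!/(3! × 4!)
= 5040/(6 × 24)
= 35

C(7,3) = 35


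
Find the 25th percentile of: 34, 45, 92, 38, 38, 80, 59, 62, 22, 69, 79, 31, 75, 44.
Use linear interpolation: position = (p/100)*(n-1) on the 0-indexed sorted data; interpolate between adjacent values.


Sorted: 22, 31, 34, 38, 38, 44, 45, 59, 62, 69, 75, 79, 80, 92
n = 14
Index = 25/100 * 13 = 3.2500
Lower = data[3] = 38, Upper = data[4] = 38
P25 = 38 + 0.2500*(0) = 38.0000

P25 = 38.0000


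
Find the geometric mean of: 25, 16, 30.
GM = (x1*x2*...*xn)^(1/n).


Product = 25 × 16 × 30 = 12000
GM = 12000^(1/3) = 22.8943

GM = 22.8943


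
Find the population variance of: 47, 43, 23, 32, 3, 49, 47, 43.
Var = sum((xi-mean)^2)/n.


Mean = 35.8750
Squared deviations: 123.7656, 50.7656, 165.7656, 15.0156, 1080.7656, 172.2656, 123.7656, 50.7656
Sum = 1782.8750
Variance = 1782.8750/8 = 222.8594

Variance = 222.8594


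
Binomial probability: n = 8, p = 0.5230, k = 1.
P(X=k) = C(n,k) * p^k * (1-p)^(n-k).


C(8,1) = 8
p^1 = 0.523000
(1-p)^7 = 0.005619
P = 8 * 0.523000 * 0.005619 = 0.0235

P(X=1) = 0.0235


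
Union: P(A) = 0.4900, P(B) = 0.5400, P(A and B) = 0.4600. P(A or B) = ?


P(A∪B) = 0.4900 + 0.5400 - 0.4600
= 1.0300 - 0.4600
= 0.5700

P(A∪B) = 0.5700


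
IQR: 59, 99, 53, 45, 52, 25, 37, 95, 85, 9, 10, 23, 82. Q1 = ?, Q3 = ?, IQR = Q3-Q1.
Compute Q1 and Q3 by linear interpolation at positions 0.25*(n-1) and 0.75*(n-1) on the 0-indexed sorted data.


Sorted: 9, 10, 23, 25, 37, 45, 52, 53, 59, 82, 85, 95, 99
Q1 (25th %ile) = 25.0000
Q3 (75th %ile) = 82.0000
IQR = 82.0000 - 25.0000 = 57.0000

IQR = 57.0000


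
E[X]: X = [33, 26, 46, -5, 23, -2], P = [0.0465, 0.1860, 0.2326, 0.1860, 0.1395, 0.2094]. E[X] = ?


E[X] = 33*0.0465 + 26*0.1860 + 46*0.2326 - 5*0.1860 + 23*0.1395 - 2*0.2094
= 1.5345 + 4.8360 + 10.6996 - 0.9300 + 3.2085 - 0.4188
= 18.9298

E[X] = 18.9298


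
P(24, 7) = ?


P(24,7) = 24!/17!
= 620448401733239439360000/355687428096000
= 1744364160

P(24,7) = 1744364160


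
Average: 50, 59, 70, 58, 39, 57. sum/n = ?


Sum = 50 + 59 + 70 + 58 + 39 + 57 = 333
n = 6
Mean = 333/6 = 55.5000

Mean = 55.5000


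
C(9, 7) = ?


C(9,7) = 9!/(7! × 2!)
= 362880/(5040 × 2)
= 36

C(9,7) = 36


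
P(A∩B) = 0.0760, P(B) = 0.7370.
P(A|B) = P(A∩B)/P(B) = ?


P(A|B) = 0.0760/0.7370 = 0.1031

P(A|B) = 0.1031


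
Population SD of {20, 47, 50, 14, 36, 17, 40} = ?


Mean = 32.0000
Variance = 188.8571
SD = sqrt(188.8571) = 13.7425

SD = 13.7425


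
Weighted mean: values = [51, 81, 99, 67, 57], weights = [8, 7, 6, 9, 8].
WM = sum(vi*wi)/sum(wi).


Numerator = 51*8 + 81*7 + 99*6 + 67*9 + 57*8 = 2628
Denominator = 8 + 7 + 6 + 9 + 8 = 38
WM = 2628/38 = 69.1579

WM = 69.1579


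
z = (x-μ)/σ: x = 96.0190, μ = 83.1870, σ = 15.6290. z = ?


z = (96.0190 - 83.1870)/15.6290
= 12.8320/15.6290
= 0.8210

z = 0.8210


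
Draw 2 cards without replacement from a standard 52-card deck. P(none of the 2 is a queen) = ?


P(no queens) = (48/52) × (47/51)
= 0.8507

P = 0.8507


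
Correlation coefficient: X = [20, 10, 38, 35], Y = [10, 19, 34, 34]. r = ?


Mean X = 25.7500, Mean Y = 24.2500
SD X = 11.366068, SD Y = 10.256096
Cov = 93.562500
r = 93.562500/(11.366068*10.256096) = 0.8026

r = 0.8026


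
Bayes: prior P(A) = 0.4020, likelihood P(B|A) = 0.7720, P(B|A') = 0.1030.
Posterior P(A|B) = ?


P(B) = P(B|A)*P(A) + P(B|A')*P(A')
= 0.7720*0.4020 + 0.1030*0.5980
= 0.310344 + 0.061594 = 0.371938
P(A|B) = 0.310344/0.371938 = 0.8344

P(A|B) = 0.8344


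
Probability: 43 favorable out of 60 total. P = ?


P = 43/60 = 0.7167

P = 0.7167


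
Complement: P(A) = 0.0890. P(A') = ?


P(not A) = 1 - 0.0890 = 0.9110

P(not A) = 0.9110


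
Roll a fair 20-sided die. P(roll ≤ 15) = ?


Favorable outcomes (roll ≤ 15): 15
Total outcomes = 20
P = 15/20 = 0.7500

P = 0.7500


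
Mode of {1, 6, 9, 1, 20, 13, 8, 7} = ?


Frequencies: 1:2, 6:1, 7:1, 8:1, 9:1, 13:1, 20:1
Max frequency = 2
Mode = 1

Mode = 1


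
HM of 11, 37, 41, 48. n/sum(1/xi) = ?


Sum of reciprocals = 1/11 + 1/37 + 1/41 + 1/48 = 0.163160
HM = 4/0.163160 = 24.5159

HM = 24.5159


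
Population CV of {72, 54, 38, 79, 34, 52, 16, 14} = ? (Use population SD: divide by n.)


Mean = 44.8750
SD = 22.3240
CV = (22.3240/44.8750)*100 = 49.7470%

CV = 49.7470%


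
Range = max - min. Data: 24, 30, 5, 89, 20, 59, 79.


Max = 89, Min = 5
Range = 89 - 5 = 84

Range = 84


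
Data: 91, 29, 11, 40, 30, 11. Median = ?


Sorted: 11, 11, 29, 30, 40, 91
n = 6 (even)
Middle values: 29 and 30
Median = (29+30)/2 = 29.5000

Median = 29.5000


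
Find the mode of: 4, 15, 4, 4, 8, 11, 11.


Frequencies: 4:3, 8:1, 11:2, 15:1
Max frequency = 3
Mode = 4

Mode = 4


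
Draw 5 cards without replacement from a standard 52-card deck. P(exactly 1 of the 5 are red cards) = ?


Hypergeometric: P(X=1) = C(26,1)·C(26,4) / C(52,5)
= 26 × 14950 / 2598960
= 388700/2598960 = 0.1496

P = 0.1496


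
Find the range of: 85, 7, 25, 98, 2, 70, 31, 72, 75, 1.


Max = 98, Min = 1
Range = 98 - 1 = 97

Range = 97


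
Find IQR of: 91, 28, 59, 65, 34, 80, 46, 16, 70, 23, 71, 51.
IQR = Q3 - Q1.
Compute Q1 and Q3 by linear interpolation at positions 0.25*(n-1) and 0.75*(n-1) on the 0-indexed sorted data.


Sorted: 16, 23, 28, 34, 46, 51, 59, 65, 70, 71, 80, 91
Q1 (25th %ile) = 32.5000
Q3 (75th %ile) = 70.2500
IQR = 70.2500 - 32.5000 = 37.7500

IQR = 37.7500


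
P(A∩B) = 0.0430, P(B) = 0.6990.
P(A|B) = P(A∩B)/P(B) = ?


P(A|B) = 0.0430/0.6990 = 0.0615

P(A|B) = 0.0615


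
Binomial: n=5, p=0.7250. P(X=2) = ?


C(5,2) = 10
p^2 = 0.525625
(1-p)^3 = 0.020797
P = 10 * 0.525625 * 0.020797 = 0.1093

P(X=2) = 0.1093


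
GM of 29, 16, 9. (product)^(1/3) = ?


Product = 29 × 16 × 9 = 4176
GM = 4176^(1/3) = 16.1035

GM = 16.1035


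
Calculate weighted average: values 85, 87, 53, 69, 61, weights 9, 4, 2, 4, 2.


Numerator = 85*9 + 87*4 + 53*2 + 69*4 + 61*2 = 1617
Denominator = 9 + 4 + 2 + 4 + 2 = 21
WM = 1617/21 = 77.0000

WM = 77.0000


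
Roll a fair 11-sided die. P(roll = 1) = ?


Favorable outcomes (roll = 1): 1
Total outcomes = 11
P = 1/11 = 0.0909

P = 0.0909


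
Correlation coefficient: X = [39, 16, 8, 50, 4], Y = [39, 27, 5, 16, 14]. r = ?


Mean X = 23.4000, Mean Y = 20.2000
SD X = 17.995555, SD Y = 11.720068
Cov = 97.120000
r = 97.120000/(17.995555*11.720068) = 0.4605

r = 0.4605


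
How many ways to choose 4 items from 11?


C(11,4) = 11!/(4! × 7!)
= 39916800/(24 × 5040)
= 330

C(11,4) = 330


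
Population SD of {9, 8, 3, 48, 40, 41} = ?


Mean = 24.8333
Variance = 339.8056
SD = sqrt(339.8056) = 18.4338

SD = 18.4338


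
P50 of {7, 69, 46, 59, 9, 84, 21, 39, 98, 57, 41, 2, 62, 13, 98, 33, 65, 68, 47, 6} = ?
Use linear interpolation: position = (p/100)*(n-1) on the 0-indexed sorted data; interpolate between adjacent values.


Sorted: 2, 6, 7, 9, 13, 21, 33, 39, 41, 46, 47, 57, 59, 62, 65, 68, 69, 84, 98, 98
n = 20
Index = 50/100 * 19 = 9.5000
Lower = data[9] = 46, Upper = data[10] = 47
P50 = 46 + 0.5000*(1) = 46.5000

P50 = 46.5000


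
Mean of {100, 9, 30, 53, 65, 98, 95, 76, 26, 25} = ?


Sum = 100 + 9 + 30 + 53 + 65 + 98 + 95 + 76 + 26 + 25 = 577
n = 10
Mean = 577/10 = 57.7000

Mean = 57.7000


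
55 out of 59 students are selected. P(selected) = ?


P = 55/59 = 0.9322

P = 0.9322


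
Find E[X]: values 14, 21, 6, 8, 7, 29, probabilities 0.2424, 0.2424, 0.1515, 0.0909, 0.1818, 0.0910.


E[X] = 14*0.2424 + 21*0.2424 + 6*0.1515 + 8*0.0909 + 7*0.1818 + 29*0.0910
= 3.3936 + 5.0904 + 0.9090 + 0.7272 + 1.2726 + 2.6390
= 14.0318

E[X] = 14.0318


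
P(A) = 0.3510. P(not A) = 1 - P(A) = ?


P(not A) = 1 - 0.3510 = 0.6490

P(not A) = 0.6490


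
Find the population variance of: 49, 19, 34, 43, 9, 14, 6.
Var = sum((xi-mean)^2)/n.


Mean = 24.8571
Squared deviations: 582.8776, 34.3061, 83.5918, 329.1633, 251.4490, 117.8776, 355.5918
Sum = 1754.8571
Variance = 1754.8571/7 = 250.6939

Variance = 250.6939


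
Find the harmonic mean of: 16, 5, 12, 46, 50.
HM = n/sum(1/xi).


Sum of reciprocals = 1/16 + 1/5 + 1/12 + 1/46 + 1/50 = 0.387572
HM = 5/0.387572 = 12.9008

HM = 12.9008


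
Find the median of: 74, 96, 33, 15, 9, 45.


Sorted: 9, 15, 33, 45, 74, 96
n = 6 (even)
Middle values: 33 and 45
Median = (33+45)/2 = 39.0000

Median = 39.0000


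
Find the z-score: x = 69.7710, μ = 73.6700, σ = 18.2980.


z = (69.7710 - 73.6700)/18.2980
= -3.8990/18.2980
= -0.2131

z = -0.2131


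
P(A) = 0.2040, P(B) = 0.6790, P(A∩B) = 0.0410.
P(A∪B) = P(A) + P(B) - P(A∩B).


P(A∪B) = 0.2040 + 0.6790 - 0.0410
= 0.8830 - 0.0410
= 0.8420

P(A∪B) = 0.8420


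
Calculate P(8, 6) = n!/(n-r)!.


P(8,6) = 8!/2!
= 40320/2
= 20160

P(8,6) = 20160


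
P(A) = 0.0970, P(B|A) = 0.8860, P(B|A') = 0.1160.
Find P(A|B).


P(B) = P(B|A)*P(A) + P(B|A')*P(A')
= 0.8860*0.0970 + 0.1160*0.9030
= 0.085942 + 0.104748 = 0.190690
P(A|B) = 0.085942/0.190690 = 0.4507

P(A|B) = 0.4507


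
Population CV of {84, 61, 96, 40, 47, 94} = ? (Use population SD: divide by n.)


Mean = 70.3333
SD = 22.2011
CV = (22.2011/70.3333)*100 = 31.5655%

CV = 31.5655%


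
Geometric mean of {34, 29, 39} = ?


Product = 34 × 29 × 39 = 38454
GM = 38454^(1/3) = 33.7531

GM = 33.7531


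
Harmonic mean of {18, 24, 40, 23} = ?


Sum of reciprocals = 1/18 + 1/24 + 1/40 + 1/23 = 0.165700
HM = 4/0.165700 = 24.1399

HM = 24.1399


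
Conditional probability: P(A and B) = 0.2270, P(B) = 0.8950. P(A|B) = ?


P(A|B) = 0.2270/0.8950 = 0.2536

P(A|B) = 0.2536


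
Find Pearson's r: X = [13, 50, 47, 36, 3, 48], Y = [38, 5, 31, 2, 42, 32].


Mean X = 32.8333, Mean Y = 25.0000
SD X = 18.343179, SD Y = 15.663120
Cov = -165.000000
r = -165.000000/(18.343179*15.663120) = -0.5743

r = -0.5743


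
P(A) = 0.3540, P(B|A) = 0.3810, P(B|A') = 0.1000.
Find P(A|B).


P(B) = P(B|A)*P(A) + P(B|A')*P(A')
= 0.3810*0.3540 + 0.1000*0.6460
= 0.134874 + 0.064600 = 0.199474
P(A|B) = 0.134874/0.199474 = 0.6761

P(A|B) = 0.6761


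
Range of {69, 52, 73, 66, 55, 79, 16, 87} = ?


Max = 87, Min = 16
Range = 87 - 16 = 71

Range = 71


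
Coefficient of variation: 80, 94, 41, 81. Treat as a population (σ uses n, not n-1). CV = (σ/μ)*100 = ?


Mean = 74.0000
SD = 19.8368
CV = (19.8368/74.0000)*100 = 26.8065%

CV = 26.8065%


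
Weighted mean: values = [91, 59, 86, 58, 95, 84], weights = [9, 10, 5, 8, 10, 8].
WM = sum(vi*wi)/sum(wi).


Numerator = 91*9 + 59*10 + 86*5 + 58*8 + 95*10 + 84*8 = 3925
Denominator = 9 + 10 + 5 + 8 + 10 + 8 = 50
WM = 3925/50 = 78.5000

WM = 78.5000


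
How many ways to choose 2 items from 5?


C(5,2) = 5!/(2! × 3!)
= 120/(2 × 6)
= 10

C(5,2) = 10


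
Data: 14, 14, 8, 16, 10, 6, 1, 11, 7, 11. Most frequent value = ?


Frequencies: 1:1, 6:1, 7:1, 8:1, 10:1, 11:2, 14:2, 16:1
Max frequency = 2
Mode = 11, 14

Mode = 11, 14


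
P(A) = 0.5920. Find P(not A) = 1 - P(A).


P(not A) = 1 - 0.5920 = 0.4080

P(not A) = 0.4080


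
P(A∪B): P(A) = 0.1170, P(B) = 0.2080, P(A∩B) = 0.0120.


P(A∪B) = 0.1170 + 0.2080 - 0.0120
= 0.3250 - 0.0120
= 0.3130

P(A∪B) = 0.3130


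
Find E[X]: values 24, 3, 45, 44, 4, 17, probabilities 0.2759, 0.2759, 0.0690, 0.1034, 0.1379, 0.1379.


E[X] = 24*0.2759 + 3*0.2759 + 45*0.0690 + 44*0.1034 + 4*0.1379 + 17*0.1379
= 6.6216 + 0.8277 + 3.1050 + 4.5496 + 0.5516 + 2.3443
= 17.9998

E[X] = 17.9998


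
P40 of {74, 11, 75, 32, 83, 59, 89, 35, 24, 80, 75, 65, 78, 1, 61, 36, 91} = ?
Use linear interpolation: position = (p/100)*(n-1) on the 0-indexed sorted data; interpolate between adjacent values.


Sorted: 1, 11, 24, 32, 35, 36, 59, 61, 65, 74, 75, 75, 78, 80, 83, 89, 91
n = 17
Index = 40/100 * 16 = 6.4000
Lower = data[6] = 59, Upper = data[7] = 61
P40 = 59 + 0.4000*(2) = 59.8000

P40 = 59.8000


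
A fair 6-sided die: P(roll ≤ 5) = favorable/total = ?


Favorable outcomes (roll ≤ 5): 5
Total outcomes = 6
P = 5/6 = 0.8333

P = 0.8333


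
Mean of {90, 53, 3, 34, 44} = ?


Sum = 90 + 53 + 3 + 34 + 44 = 224
n = 5
Mean = 224/5 = 44.8000

Mean = 44.8000


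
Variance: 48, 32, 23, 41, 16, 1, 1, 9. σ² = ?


Mean = 21.3750
Squared deviations: 708.8906, 112.8906, 2.6406, 385.1406, 28.8906, 415.1406, 415.1406, 153.1406
Sum = 2221.8750
Variance = 2221.8750/8 = 277.7344

Variance = 277.7344


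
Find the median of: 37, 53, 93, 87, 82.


Sorted: 37, 53, 82, 87, 93
n = 5 (odd)
Middle value = 82

Median = 82


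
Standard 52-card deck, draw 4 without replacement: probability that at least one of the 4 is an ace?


P(at least one) = 1 - P(none)
P(none) = (48/52) × (47/51) × (46/50) × (45/49) = 0.718737
P(at least one) = 1 - 0.718737 = 0.2813

P = 0.2813


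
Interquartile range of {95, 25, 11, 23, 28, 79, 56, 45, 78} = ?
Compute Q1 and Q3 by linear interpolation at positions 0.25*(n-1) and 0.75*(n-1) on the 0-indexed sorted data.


Sorted: 11, 23, 25, 28, 45, 56, 78, 79, 95
Q1 (25th %ile) = 25.0000
Q3 (75th %ile) = 78.0000
IQR = 78.0000 - 25.0000 = 53.0000

IQR = 53.0000


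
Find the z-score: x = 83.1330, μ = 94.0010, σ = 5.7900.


z = (83.1330 - 94.0010)/5.7900
= -10.8680/5.7900
= -1.8770

z = -1.8770


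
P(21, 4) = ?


P(21,4) = 21!/17!
= 51090942171709440000/355687428096000
= 143640

P(21,4) = 143640


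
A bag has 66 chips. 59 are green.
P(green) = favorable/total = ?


P = 59/66 = 0.8939

P = 0.8939


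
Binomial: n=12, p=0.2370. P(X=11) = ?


C(12,11) = 12
p^11 = 1.325049e-07
(1-p)^1 = 0.763000
P = 12 * 1.325049e-07 * 0.763000 = 1.2132e-06

P(X=11) = 1.2132e-06


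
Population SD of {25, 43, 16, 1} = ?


Mean = 21.2500
Variance = 231.1875
SD = sqrt(231.1875) = 15.2049

SD = 15.2049


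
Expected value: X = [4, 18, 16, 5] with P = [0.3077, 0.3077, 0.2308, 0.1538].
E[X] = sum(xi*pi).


E[X] = 4*0.3077 + 18*0.3077 + 16*0.2308 + 5*0.1538
= 1.2308 + 5.5386 + 3.6928 + 0.7690
= 11.2312

E[X] = 11.2312


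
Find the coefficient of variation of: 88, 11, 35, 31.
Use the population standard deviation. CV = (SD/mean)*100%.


Mean = 41.2500
SD = 28.4814
CV = (28.4814/41.2500)*100 = 69.0457%

CV = 69.0457%


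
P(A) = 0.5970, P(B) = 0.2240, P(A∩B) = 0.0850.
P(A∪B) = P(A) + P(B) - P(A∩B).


P(A∪B) = 0.5970 + 0.2240 - 0.0850
= 0.8210 - 0.0850
= 0.7360

P(A∪B) = 0.7360


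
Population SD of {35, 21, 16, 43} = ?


Mean = 28.7500
Variance = 116.1875
SD = sqrt(116.1875) = 10.7790

SD = 10.7790


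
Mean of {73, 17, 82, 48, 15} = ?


Sum = 73 + 17 + 82 + 48 + 15 = 235
n = 5
Mean = 235/5 = 47.0000

Mean = 47.0000


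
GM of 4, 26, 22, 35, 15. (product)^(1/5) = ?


Product = 4 × 26 × 22 × 35 × 15 = 1201200
GM = 1201200^(1/5) = 16.4408

GM = 16.4408


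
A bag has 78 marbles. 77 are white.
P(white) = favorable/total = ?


P = 77/78 = 0.9872

P = 0.9872


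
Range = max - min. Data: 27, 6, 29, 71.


Max = 71, Min = 6
Range = 71 - 6 = 65

Range = 65


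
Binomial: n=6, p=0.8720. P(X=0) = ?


C(6,0) = 1
p^0 = 1.000000
(1-p)^6 = 4.398047e-06
P = 1 * 1.000000 * 4.398047e-06 = 4.3980e-06

P(X=0) = 4.3980e-06


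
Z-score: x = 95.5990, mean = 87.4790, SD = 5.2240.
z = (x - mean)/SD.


z = (95.5990 - 87.4790)/5.2240
= 8.1200/5.2240
= 1.5544

z = 1.5544


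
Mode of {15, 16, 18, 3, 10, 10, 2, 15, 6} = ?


Frequencies: 2:1, 3:1, 6:1, 10:2, 15:2, 16:1, 18:1
Max frequency = 2
Mode = 10, 15

Mode = 10, 15


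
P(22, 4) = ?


P(22,4) = 22!/18!
= 1124000727777607680000/6402373705728000
= 175560

P(22,4) = 175560


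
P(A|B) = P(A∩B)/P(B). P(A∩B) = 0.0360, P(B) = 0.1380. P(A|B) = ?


P(A|B) = 0.0360/0.1380 = 0.2609

P(A|B) = 0.2609


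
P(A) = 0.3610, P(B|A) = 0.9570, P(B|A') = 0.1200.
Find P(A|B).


P(B) = P(B|A)*P(A) + P(B|A')*P(A')
= 0.9570*0.3610 + 0.1200*0.6390
= 0.345477 + 0.076680 = 0.422157
P(A|B) = 0.345477/0.422157 = 0.8184

P(A|B) = 0.8184


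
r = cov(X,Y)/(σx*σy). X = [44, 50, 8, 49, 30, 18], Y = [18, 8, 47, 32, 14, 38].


Mean X = 33.1667, Mean Y = 26.1667
SD X = 15.941734, SD Y = 13.861417
Cov = -161.194444
r = -161.194444/(15.941734*13.861417) = -0.7295

r = -0.7295


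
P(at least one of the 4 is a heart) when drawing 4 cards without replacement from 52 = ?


P(at least one) = 1 - P(none)
P(none) = (39/52) × (38/51) × (37/50) × (36/49) = 0.303818
P(at least one) = 1 - 0.303818 = 0.6962

P = 0.6962


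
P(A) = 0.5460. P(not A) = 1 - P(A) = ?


P(not A) = 1 - 0.5460 = 0.4540

P(not A) = 0.4540


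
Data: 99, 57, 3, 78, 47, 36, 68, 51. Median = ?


Sorted: 3, 36, 47, 51, 57, 68, 78, 99
n = 8 (even)
Middle values: 51 and 57
Median = (51+57)/2 = 54.0000

Median = 54.0000


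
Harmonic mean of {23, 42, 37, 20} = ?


Sum of reciprocals = 1/23 + 1/42 + 1/37 + 1/20 = 0.144315
HM = 4/0.144315 = 27.7172

HM = 27.7172


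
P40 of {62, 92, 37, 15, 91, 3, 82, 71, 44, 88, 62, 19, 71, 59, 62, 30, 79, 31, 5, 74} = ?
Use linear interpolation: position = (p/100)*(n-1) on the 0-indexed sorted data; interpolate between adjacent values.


Sorted: 3, 5, 15, 19, 30, 31, 37, 44, 59, 62, 62, 62, 71, 71, 74, 79, 82, 88, 91, 92
n = 20
Index = 40/100 * 19 = 7.6000
Lower = data[7] = 44, Upper = data[8] = 59
P40 = 44 + 0.6000*(15) = 53.0000

P40 = 53.0000


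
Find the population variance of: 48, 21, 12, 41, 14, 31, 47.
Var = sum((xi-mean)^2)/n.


Mean = 30.5714
Squared deviations: 303.7551, 91.6122, 344.8980, 108.7551, 274.6122, 0.1837, 269.8980
Sum = 1393.7143
Variance = 1393.7143/7 = 199.1020

Variance = 199.1020


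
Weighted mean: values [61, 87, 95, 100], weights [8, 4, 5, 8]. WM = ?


Numerator = 61*8 + 87*4 + 95*5 + 100*8 = 2111
Denominator = 8 + 4 + 5 + 8 = 25
WM = 2111/25 = 84.4400

WM = 84.4400


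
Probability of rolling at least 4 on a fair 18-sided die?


Favorable outcomes (roll ≥ 4): 15
Total outcomes = 18
P = 15/18 = 0.8333

P = 0.8333


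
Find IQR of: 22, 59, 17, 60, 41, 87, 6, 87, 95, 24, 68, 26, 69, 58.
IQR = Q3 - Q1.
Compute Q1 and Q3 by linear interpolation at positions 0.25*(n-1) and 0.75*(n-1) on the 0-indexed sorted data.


Sorted: 6, 17, 22, 24, 26, 41, 58, 59, 60, 68, 69, 87, 87, 95
Q1 (25th %ile) = 24.5000
Q3 (75th %ile) = 68.7500
IQR = 68.7500 - 24.5000 = 44.2500

IQR = 44.2500


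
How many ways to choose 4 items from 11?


C(11,4) = 11!/(4! × 7!)
= 39916800/(24 × 5040)
= 330

C(11,4) = 330


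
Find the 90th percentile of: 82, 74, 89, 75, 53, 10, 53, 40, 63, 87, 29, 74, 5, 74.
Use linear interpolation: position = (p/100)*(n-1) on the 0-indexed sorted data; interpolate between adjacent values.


Sorted: 5, 10, 29, 40, 53, 53, 63, 74, 74, 74, 75, 82, 87, 89
n = 14
Index = 90/100 * 13 = 11.7000
Lower = data[11] = 82, Upper = data[12] = 87
P90 = 82 + 0.7000*(5) = 85.5000

P90 = 85.5000


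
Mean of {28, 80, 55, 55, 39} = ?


Sum = 28 + 80 + 55 + 55 + 39 = 257
n = 5
Mean = 257/5 = 51.4000

Mean = 51.4000


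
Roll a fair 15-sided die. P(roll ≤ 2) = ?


Favorable outcomes (roll ≤ 2): 2
Total outcomes = 15
P = 2/15 = 0.1333

P = 0.1333


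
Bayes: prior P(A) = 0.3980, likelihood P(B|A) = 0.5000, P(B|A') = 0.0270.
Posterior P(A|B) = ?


P(B) = P(B|A)*P(A) + P(B|A')*P(A')
= 0.5000*0.3980 + 0.0270*0.6020
= 0.199000 + 0.016254 = 0.215254
P(A|B) = 0.199000/0.215254 = 0.9245

P(A|B) = 0.9245


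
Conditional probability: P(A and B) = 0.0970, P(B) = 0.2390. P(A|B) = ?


P(A|B) = 0.0970/0.2390 = 0.4059

P(A|B) = 0.4059


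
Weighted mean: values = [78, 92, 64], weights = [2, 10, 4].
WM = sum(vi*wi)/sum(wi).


Numerator = 78*2 + 92*10 + 64*4 = 1332
Denominator = 2 + 10 + 4 = 16
WM = 1332/16 = 83.2500

WM = 83.2500


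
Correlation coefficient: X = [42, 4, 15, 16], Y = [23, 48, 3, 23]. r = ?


Mean X = 19.2500, Mean Y = 24.2500
SD X = 13.953046, SD Y = 15.958932
Cov = -74.062500
r = -74.062500/(13.953046*15.958932) = -0.3326

r = -0.3326


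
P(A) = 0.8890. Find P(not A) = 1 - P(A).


P(not A) = 1 - 0.8890 = 0.1110

P(not A) = 0.1110


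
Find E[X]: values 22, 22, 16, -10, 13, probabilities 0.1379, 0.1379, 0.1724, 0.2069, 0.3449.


E[X] = 22*0.1379 + 22*0.1379 + 16*0.1724 - 10*0.2069 + 13*0.3449
= 3.0338 + 3.0338 + 2.7584 - 2.0690 + 4.4837
= 11.2407

E[X] = 11.2407


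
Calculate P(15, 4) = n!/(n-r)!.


P(15,4) = 15!/11!
= 1307674368000/39916800
= 32760

P(15,4) = 32760


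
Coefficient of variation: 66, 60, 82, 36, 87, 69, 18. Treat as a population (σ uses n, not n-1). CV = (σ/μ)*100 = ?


Mean = 59.7143
SD = 22.8955
CV = (22.8955/59.7143)*100 = 38.3418%

CV = 38.3418%


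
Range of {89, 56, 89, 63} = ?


Max = 89, Min = 56
Range = 89 - 56 = 33

Range = 33


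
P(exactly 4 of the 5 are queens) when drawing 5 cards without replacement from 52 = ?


Hypergeometric: P(X=4) = C(4,4)·C(48,1) / C(52,5)
= 1 × 48 / 2598960
= 48/2598960 = 1.8469e-05

P = 1.8469e-05


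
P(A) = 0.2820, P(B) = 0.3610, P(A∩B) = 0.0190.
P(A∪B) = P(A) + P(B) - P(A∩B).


P(A∪B) = 0.2820 + 0.3610 - 0.0190
= 0.6430 - 0.0190
= 0.6240

P(A∪B) = 0.6240


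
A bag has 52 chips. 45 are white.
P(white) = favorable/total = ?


P = 45/52 = 0.8654

P = 0.8654


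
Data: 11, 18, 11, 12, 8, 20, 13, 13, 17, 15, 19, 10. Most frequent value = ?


Frequencies: 8:1, 10:1, 11:2, 12:1, 13:2, 15:1, 17:1, 18:1, 19:1, 20:1
Max frequency = 2
Mode = 11, 13

Mode = 11, 13


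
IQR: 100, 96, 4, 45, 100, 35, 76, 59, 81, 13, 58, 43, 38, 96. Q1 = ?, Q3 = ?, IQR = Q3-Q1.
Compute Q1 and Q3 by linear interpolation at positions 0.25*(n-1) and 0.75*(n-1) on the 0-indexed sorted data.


Sorted: 4, 13, 35, 38, 43, 45, 58, 59, 76, 81, 96, 96, 100, 100
Q1 (25th %ile) = 39.2500
Q3 (75th %ile) = 92.2500
IQR = 92.2500 - 39.2500 = 53.0000

IQR = 53.0000


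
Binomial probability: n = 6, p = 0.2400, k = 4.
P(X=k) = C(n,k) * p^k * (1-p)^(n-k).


C(6,4) = 15
p^4 = 0.003318
(1-p)^2 = 0.577600
P = 15 * 0.003318 * 0.577600 = 0.0287

P(X=4) = 0.0287


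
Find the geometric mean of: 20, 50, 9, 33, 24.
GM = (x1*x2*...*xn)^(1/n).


Product = 20 × 50 × 9 × 33 × 24 = 7128000
GM = 7128000^(1/5) = 23.4743

GM = 23.4743


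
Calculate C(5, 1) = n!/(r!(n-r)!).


C(5,1) = 5!/(1! × 4!)
= 120/(1 × 24)
= 5

C(5,1) = 5


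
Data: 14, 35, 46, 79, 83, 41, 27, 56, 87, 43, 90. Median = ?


Sorted: 14, 27, 35, 41, 43, 46, 56, 79, 83, 87, 90
n = 11 (odd)
Middle value = 46

Median = 46


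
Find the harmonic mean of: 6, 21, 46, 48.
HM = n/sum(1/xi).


Sum of reciprocals = 1/6 + 1/21 + 1/46 + 1/48 = 0.256858
HM = 4/0.256858 = 15.5728

HM = 15.5728


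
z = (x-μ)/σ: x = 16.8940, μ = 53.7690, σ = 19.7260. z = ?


z = (16.8940 - 53.7690)/19.7260
= -36.8750/19.7260
= -1.8694

z = -1.8694


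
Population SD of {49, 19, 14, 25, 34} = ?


Mean = 28.2000
Variance = 152.5600
SD = sqrt(152.5600) = 12.3515

SD = 12.3515


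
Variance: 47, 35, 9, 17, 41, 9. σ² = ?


Mean = 26.3333
Squared deviations: 427.1111, 75.1111, 300.4444, 87.1111, 215.1111, 300.4444
Sum = 1405.3333
Variance = 1405.3333/6 = 234.2222

Variance = 234.2222


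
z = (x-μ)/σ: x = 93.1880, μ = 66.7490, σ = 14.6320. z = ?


z = (93.1880 - 66.7490)/14.6320
= 26.4390/14.6320
= 1.8069

z = 1.8069


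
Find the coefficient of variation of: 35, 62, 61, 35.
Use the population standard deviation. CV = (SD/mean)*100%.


Mean = 48.2500
SD = 13.2547
CV = (13.2547/48.2500)*100 = 27.4709%

CV = 27.4709%


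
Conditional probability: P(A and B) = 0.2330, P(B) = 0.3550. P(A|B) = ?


P(A|B) = 0.2330/0.3550 = 0.6563

P(A|B) = 0.6563


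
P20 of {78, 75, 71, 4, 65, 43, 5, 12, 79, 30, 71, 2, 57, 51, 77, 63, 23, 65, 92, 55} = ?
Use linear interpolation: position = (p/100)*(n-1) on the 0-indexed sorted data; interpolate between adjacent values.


Sorted: 2, 4, 5, 12, 23, 30, 43, 51, 55, 57, 63, 65, 65, 71, 71, 75, 77, 78, 79, 92
n = 20
Index = 20/100 * 19 = 3.8000
Lower = data[3] = 12, Upper = data[4] = 23
P20 = 12 + 0.8000*(11) = 20.8000

P20 = 20.8000


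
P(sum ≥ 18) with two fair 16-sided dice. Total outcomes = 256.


Total outcomes = 16×16 = 256
Favorable (sum ≥ 18): 120
P = 120/256 = 0.4688

P = 0.4688


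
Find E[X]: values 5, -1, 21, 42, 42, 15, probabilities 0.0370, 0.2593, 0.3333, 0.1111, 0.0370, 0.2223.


E[X] = 5*0.0370 - 1*0.2593 + 21*0.3333 + 42*0.1111 + 42*0.0370 + 15*0.2223
= 0.1850 - 0.2593 + 6.9993 + 4.6662 + 1.5540 + 3.3345
= 16.4797

E[X] = 16.4797


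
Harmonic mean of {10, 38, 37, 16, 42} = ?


Sum of reciprocals = 1/10 + 1/38 + 1/37 + 1/16 + 1/42 = 0.239652
HM = 5/0.239652 = 20.8636

HM = 20.8636


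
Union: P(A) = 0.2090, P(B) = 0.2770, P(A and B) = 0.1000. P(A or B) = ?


P(A∪B) = 0.2090 + 0.2770 - 0.1000
= 0.4860 - 0.1000
= 0.3860

P(A∪B) = 0.3860


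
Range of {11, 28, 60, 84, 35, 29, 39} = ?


Max = 84, Min = 11
Range = 84 - 11 = 73

Range = 73


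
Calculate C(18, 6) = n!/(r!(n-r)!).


C(18,6) = 18!/(6! × 12!)
= 6402373705728000/(720 × 479001600)
= 18564

C(18,6) = 18564


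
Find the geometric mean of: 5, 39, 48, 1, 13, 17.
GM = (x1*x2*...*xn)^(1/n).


Product = 5 × 39 × 48 × 1 × 13 × 17 = 2068560
GM = 2068560^(1/6) = 11.2879

GM = 11.2879


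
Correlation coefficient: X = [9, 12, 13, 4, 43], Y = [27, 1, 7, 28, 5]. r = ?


Mean X = 16.2000, Mean Y = 13.6000
SD X = 13.760814, SD Y = 11.516944
Cov = -85.720000
r = -85.720000/(13.760814*11.516944) = -0.5409

r = -0.5409


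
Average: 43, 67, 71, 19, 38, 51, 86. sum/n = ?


Sum = 43 + 67 + 71 + 19 + 38 + 51 + 86 = 375
n = 7
Mean = 375/7 = 53.5714

Mean = 53.5714


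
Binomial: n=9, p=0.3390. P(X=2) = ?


C(9,2) = 36
p^2 = 0.114921
(1-p)^7 = 0.055133
P = 36 * 0.114921 * 0.055133 = 0.2281

P(X=2) = 0.2281


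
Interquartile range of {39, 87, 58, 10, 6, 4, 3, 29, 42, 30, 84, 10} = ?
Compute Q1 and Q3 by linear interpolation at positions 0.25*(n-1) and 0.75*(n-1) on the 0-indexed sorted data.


Sorted: 3, 4, 6, 10, 10, 29, 30, 39, 42, 58, 84, 87
Q1 (25th %ile) = 9.0000
Q3 (75th %ile) = 46.0000
IQR = 46.0000 - 9.0000 = 37.0000

IQR = 37.0000


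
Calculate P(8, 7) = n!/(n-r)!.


P(8,7) = 8!/1!
= 40320/1
= 40320

P(8,7) = 40320


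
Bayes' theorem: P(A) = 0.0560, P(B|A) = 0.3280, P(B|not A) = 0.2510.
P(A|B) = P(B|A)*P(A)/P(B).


P(B) = P(B|A)*P(A) + P(B|A')*P(A')
= 0.3280*0.0560 + 0.2510*0.9440
= 0.018368 + 0.236944 = 0.255312
P(A|B) = 0.018368/0.255312 = 0.0719

P(A|B) = 0.0719


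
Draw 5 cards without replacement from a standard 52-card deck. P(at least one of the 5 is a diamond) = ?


P(at least one) = 1 - P(none)
P(none) = (39/52) × (38/51) × (37/50) × (36/49) × (35/48) = 0.221534
P(at least one) = 1 - 0.221534 = 0.7785

P = 0.7785


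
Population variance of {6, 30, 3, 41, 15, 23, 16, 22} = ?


Mean = 19.5000
Squared deviations: 182.2500, 110.2500, 272.2500, 462.2500, 20.2500, 12.2500, 12.2500, 6.2500
Sum = 1078.0000
Variance = 1078.0000/8 = 134.7500

Variance = 134.7500


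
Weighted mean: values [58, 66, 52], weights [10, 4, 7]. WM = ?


Numerator = 58*10 + 66*4 + 52*7 = 1208
Denominator = 10 + 4 + 7 = 21
WM = 1208/21 = 57.5238

WM = 57.5238


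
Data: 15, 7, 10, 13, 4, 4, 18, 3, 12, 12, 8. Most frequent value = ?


Frequencies: 3:1, 4:2, 7:1, 8:1, 10:1, 12:2, 13:1, 15:1, 18:1
Max frequency = 2
Mode = 4, 12

Mode = 4, 12


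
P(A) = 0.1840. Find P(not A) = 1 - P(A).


P(not A) = 1 - 0.1840 = 0.8160

P(not A) = 0.8160


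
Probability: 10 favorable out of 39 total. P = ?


P = 10/39 = 0.2564

P = 0.2564


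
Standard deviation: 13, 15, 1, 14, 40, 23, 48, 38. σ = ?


Mean = 24.0000
Variance = 232.5000
SD = sqrt(232.5000) = 15.2480

SD = 15.2480


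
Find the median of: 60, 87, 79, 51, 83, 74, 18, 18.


Sorted: 18, 18, 51, 60, 74, 79, 83, 87
n = 8 (even)
Middle values: 60 and 74
Median = (60+74)/2 = 67.0000

Median = 67.0000


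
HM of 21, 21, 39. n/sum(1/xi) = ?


Sum of reciprocals = 1/21 + 1/21 + 1/39 = 0.120879
HM = 3/0.120879 = 24.8182

HM = 24.8182


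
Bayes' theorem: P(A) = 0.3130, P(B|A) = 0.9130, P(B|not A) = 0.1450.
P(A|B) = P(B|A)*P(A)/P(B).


P(B) = P(B|A)*P(A) + P(B|A')*P(A')
= 0.9130*0.3130 + 0.1450*0.6870
= 0.285769 + 0.099615 = 0.385384
P(A|B) = 0.285769/0.385384 = 0.7415

P(A|B) = 0.7415


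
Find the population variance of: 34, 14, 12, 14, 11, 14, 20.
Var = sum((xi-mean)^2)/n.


Mean = 17.0000
Squared deviations: 289.0000, 9.0000, 25.0000, 9.0000, 36.0000, 9.0000, 9.0000
Sum = 386.0000
Variance = 386.0000/7 = 55.1429

Variance = 55.1429


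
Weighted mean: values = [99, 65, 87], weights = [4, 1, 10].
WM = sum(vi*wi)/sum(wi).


Numerator = 99*4 + 65*1 + 87*10 = 1331
Denominator = 4 + 1 + 10 = 15
WM = 1331/15 = 88.7333

WM = 88.7333


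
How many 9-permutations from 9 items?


P(9,9) = 9!/0!
= 362880/1
= 362880

P(9,9) = 362880


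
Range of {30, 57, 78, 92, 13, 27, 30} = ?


Max = 92, Min = 13
Range = 92 - 13 = 79

Range = 79


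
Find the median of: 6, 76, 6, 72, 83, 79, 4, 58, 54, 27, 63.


Sorted: 4, 6, 6, 27, 54, 58, 63, 72, 76, 79, 83
n = 11 (odd)
Middle value = 58

Median = 58


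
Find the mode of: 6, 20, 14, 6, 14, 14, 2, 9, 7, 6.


Frequencies: 2:1, 6:3, 7:1, 9:1, 14:3, 20:1
Max frequency = 3
Mode = 6, 14

Mode = 6, 14


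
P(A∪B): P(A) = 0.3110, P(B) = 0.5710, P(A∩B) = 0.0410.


P(A∪B) = 0.3110 + 0.5710 - 0.0410
= 0.8820 - 0.0410
= 0.8410

P(A∪B) = 0.8410


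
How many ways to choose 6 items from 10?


C(10,6) = 10!/(6! × 4!)
= 3628800/(720 × 24)
= 210

C(10,6) = 210


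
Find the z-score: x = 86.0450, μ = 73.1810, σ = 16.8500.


z = (86.0450 - 73.1810)/16.8500
= 12.8640/16.8500
= 0.7634

z = 0.7634


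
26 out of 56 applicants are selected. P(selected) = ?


P = 26/56 = 0.4643

P = 0.4643


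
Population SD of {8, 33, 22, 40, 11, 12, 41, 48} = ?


Mean = 26.8750
Variance = 213.6094
SD = sqrt(213.6094) = 14.6154

SD = 14.6154


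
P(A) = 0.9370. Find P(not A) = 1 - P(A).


P(not A) = 1 - 0.9370 = 0.0630

P(not A) = 0.0630


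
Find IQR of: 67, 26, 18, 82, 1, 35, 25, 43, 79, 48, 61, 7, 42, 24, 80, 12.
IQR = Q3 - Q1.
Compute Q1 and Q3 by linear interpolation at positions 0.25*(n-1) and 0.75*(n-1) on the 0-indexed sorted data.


Sorted: 1, 7, 12, 18, 24, 25, 26, 35, 42, 43, 48, 61, 67, 79, 80, 82
Q1 (25th %ile) = 22.5000
Q3 (75th %ile) = 62.5000
IQR = 62.5000 - 22.5000 = 40.0000

IQR = 40.0000


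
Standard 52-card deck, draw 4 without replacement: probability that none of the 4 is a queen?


P(no queens) = (48/52) × (47/51) × (46/50) × (45/49)
= 0.7187

P = 0.7187


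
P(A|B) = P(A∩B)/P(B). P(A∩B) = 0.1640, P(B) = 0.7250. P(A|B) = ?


P(A|B) = 0.1640/0.7250 = 0.2262

P(A|B) = 0.2262


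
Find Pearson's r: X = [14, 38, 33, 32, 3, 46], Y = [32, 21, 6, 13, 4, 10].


Mean X = 27.6667, Mean Y = 14.3333
SD X = 14.636332, SD Y = 9.603240
Cov = -7.888889
r = -7.888889/(14.636332*9.603240) = -0.0561

r = -0.0561


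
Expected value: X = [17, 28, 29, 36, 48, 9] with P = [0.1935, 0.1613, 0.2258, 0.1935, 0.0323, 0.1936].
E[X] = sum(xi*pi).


E[X] = 17*0.1935 + 28*0.1613 + 29*0.2258 + 36*0.1935 + 48*0.0323 + 9*0.1936
= 3.2895 + 4.5164 + 6.5482 + 6.9660 + 1.5504 + 1.7424
= 24.6129

E[X] = 24.6129


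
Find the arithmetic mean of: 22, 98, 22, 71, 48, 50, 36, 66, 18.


Sum = 22 + 98 + 22 + 71 + 48 + 50 + 36 + 66 + 18 = 431
n = 9
Mean = 431/9 = 47.8889

Mean = 47.8889


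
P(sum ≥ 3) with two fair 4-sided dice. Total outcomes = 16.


Total outcomes = 4×4 = 16
Favorable (sum ≥ 3): 15
P = 15/16 = 0.9375

P = 0.9375


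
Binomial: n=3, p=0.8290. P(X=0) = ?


C(3,0) = 1
p^0 = 1.000000
(1-p)^3 = 0.005000
P = 1 * 1.000000 * 0.005000 = 0.0050

P(X=0) = 0.0050


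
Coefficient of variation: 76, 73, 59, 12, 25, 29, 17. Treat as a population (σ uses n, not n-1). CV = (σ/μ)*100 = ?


Mean = 41.5714
SD = 25.0363
CV = (25.0363/41.5714)*100 = 60.2248%

CV = 60.2248%


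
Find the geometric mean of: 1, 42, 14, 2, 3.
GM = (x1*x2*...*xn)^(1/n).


Product = 1 × 42 × 14 × 2 × 3 = 3528
GM = 3528^(1/5) = 5.1228

GM = 5.1228


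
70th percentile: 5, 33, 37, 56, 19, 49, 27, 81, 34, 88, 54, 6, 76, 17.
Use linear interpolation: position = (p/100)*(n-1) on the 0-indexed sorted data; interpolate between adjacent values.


Sorted: 5, 6, 17, 19, 27, 33, 34, 37, 49, 54, 56, 76, 81, 88
n = 14
Index = 70/100 * 13 = 9.1000
Lower = data[9] = 54, Upper = data[10] = 56
P70 = 54 + 0.1000*(2) = 54.2000

P70 = 54.2000


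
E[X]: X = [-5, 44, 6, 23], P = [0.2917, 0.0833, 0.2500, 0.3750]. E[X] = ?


E[X] = -5*0.2917 + 44*0.0833 + 6*0.2500 + 23*0.3750
= -1.4585 + 3.6652 + 1.5000 + 8.6250
= 12.3317

E[X] = 12.3317


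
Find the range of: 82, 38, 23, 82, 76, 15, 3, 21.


Max = 82, Min = 3
Range = 82 - 3 = 79

Range = 79


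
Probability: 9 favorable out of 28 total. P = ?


P = 9/28 = 0.3214

P = 0.3214


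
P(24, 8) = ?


P(24,8) = 24!/16!
= 620448401733239439360000/20922789888000
= 29654190720

P(24,8) = 29654190720


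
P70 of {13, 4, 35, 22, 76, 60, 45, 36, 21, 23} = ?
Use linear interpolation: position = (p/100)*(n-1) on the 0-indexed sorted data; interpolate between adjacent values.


Sorted: 4, 13, 21, 22, 23, 35, 36, 45, 60, 76
n = 10
Index = 70/100 * 9 = 6.3000
Lower = data[6] = 36, Upper = data[7] = 45
P70 = 36 + 0.3000*(9) = 38.7000

P70 = 38.7000


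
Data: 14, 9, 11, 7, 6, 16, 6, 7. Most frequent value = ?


Frequencies: 6:2, 7:2, 9:1, 11:1, 14:1, 16:1
Max frequency = 2
Mode = 6, 7

Mode = 6, 7


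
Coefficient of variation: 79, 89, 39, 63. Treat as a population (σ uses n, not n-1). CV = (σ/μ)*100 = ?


Mean = 67.5000
SD = 18.8878
CV = (18.8878/67.5000)*100 = 27.9820%

CV = 27.9820%


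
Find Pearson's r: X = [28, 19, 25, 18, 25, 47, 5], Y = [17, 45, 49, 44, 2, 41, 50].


Mean X = 23.8571, Mean Y = 35.4286
SD X = 11.764700, SD Y = 17.111877
Cov = -48.795918
r = -48.795918/(11.764700*17.111877) = -0.2424

r = -0.2424


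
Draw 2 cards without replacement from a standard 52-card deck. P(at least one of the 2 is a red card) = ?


P(at least one) = 1 - P(none)
P(none) = (26/52) × (25/51) = 0.245098
P(at least one) = 1 - 0.245098 = 0.7549

P = 0.7549


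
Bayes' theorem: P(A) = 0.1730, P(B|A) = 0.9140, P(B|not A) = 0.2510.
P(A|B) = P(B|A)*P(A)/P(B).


P(B) = P(B|A)*P(A) + P(B|A')*P(A')
= 0.9140*0.1730 + 0.2510*0.8270
= 0.158122 + 0.207577 = 0.365699
P(A|B) = 0.158122/0.365699 = 0.4324

P(A|B) = 0.4324


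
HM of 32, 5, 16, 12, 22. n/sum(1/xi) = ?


Sum of reciprocals = 1/32 + 1/5 + 1/16 + 1/12 + 1/22 = 0.422538
HM = 5/0.422538 = 11.8333

HM = 11.8333


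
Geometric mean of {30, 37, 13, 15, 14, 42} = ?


Product = 30 × 37 × 13 × 15 × 14 × 42 = 127272600
GM = 127272600^(1/6) = 22.4279

GM = 22.4279


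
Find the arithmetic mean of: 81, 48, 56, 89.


Sum = 81 + 48 + 56 + 89 = 274
n = 4
Mean = 274/4 = 68.5000

Mean = 68.5000


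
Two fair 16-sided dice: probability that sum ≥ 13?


Total outcomes = 16×16 = 256
Favorable (sum ≥ 13): 190
P = 190/256 = 0.7422

P = 0.7422


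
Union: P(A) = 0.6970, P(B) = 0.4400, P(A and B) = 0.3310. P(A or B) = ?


P(A∪B) = 0.6970 + 0.4400 - 0.3310
= 1.1370 - 0.3310
= 0.8060

P(A∪B) = 0.8060


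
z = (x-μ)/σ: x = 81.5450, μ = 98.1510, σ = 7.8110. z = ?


z = (81.5450 - 98.1510)/7.8110
= -16.6060/7.8110
= -2.1260

z = -2.1260


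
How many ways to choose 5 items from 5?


C(5,5) = 5!/(5! × 0!)
= 120/(120 × 1)
= 1

C(5,5) = 1


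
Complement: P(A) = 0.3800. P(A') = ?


P(not A) = 1 - 0.3800 = 0.6200

P(not A) = 0.6200


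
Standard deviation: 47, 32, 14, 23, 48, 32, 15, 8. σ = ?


Mean = 27.3750
Variance = 197.4844
SD = sqrt(197.4844) = 14.0529

SD = 14.0529


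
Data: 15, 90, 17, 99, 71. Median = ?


Sorted: 15, 17, 71, 90, 99
n = 5 (odd)
Middle value = 71

Median = 71


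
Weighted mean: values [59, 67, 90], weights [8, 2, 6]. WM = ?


Numerator = 59*8 + 67*2 + 90*6 = 1146
Denominator = 8 + 2 + 6 = 16
WM = 1146/16 = 71.6250

WM = 71.6250


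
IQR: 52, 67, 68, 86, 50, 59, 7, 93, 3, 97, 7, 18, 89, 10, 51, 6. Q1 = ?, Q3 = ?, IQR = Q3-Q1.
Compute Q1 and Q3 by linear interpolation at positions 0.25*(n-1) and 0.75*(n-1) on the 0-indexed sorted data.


Sorted: 3, 6, 7, 7, 10, 18, 50, 51, 52, 59, 67, 68, 86, 89, 93, 97
Q1 (25th %ile) = 9.2500
Q3 (75th %ile) = 72.5000
IQR = 72.5000 - 9.2500 = 63.2500

IQR = 63.2500


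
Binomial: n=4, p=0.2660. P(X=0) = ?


C(4,0) = 1
p^0 = 1.000000
(1-p)^4 = 0.290258
P = 1 * 1.000000 * 0.290258 = 0.2903

P(X=0) = 0.2903


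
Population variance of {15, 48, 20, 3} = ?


Mean = 21.5000
Squared deviations: 42.2500, 702.2500, 2.2500, 342.2500
Sum = 1089.0000
Variance = 1089.0000/4 = 272.2500

Variance = 272.2500


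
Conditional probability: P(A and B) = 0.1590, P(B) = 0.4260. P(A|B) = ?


P(A|B) = 0.1590/0.4260 = 0.3732

P(A|B) = 0.3732


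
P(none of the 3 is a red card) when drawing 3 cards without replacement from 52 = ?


P(no red cards) = (26/52) × (25/51) × (24/50)
= 0.1176

P = 0.1176


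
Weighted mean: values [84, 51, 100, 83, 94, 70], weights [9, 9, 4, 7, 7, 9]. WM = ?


Numerator = 84*9 + 51*9 + 100*4 + 83*7 + 94*7 + 70*9 = 3484
Denominator = 9 + 9 + 4 + 7 + 7 + 9 = 45
WM = 3484/45 = 77.4222

WM = 77.4222


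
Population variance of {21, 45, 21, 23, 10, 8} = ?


Mean = 21.3333
Squared deviations: 0.1111, 560.1111, 0.1111, 2.7778, 128.4444, 177.7778
Sum = 869.3333
Variance = 869.3333/6 = 144.8889

Variance = 144.8889
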